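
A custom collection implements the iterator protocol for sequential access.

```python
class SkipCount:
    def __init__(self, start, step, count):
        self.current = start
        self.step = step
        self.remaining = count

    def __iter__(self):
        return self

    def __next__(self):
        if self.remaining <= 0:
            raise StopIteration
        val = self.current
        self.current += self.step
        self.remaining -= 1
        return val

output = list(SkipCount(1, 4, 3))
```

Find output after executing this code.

Step 1: SkipCount starts at 1, increments by 4, for 3 steps:
  Yield 1, then current += 4
  Yield 5, then current += 4
  Yield 9, then current += 4
Therefore output = [1, 5, 9].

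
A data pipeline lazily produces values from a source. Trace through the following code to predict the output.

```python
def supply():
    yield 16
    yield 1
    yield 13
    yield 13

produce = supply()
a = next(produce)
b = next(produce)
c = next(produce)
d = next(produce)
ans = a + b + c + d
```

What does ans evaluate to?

Step 1: Create generator and consume all values:
  a = next(produce) = 16
  b = next(produce) = 1
  c = next(produce) = 13
  d = next(produce) = 13
Step 2: ans = 16 + 1 + 13 + 13 = 43.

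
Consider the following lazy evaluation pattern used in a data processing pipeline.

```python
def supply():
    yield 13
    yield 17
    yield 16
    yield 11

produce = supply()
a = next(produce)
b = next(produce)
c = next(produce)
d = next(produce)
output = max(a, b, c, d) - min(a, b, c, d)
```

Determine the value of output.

Step 1: Create generator and consume all values:
  a = next(produce) = 13
  b = next(produce) = 17
  c = next(produce) = 16
  d = next(produce) = 11
Step 2: max = 17, min = 11, output = 17 - 11 = 6.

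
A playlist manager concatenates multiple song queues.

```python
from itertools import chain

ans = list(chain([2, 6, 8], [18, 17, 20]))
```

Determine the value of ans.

Step 1: chain() concatenates iterables: [2, 6, 8] + [18, 17, 20].
Therefore ans = [2, 6, 8, 18, 17, 20].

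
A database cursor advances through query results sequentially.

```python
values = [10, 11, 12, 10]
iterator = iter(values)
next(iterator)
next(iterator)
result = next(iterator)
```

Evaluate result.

Step 1: Create iterator over [10, 11, 12, 10].
Step 2: next() consumes 10.
Step 3: next() consumes 11.
Step 4: next() returns 12.
Therefore result = 12.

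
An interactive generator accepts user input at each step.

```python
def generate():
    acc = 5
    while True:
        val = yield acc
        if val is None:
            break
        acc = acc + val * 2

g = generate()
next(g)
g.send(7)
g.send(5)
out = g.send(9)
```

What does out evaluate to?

Step 1: next() -> yield acc=5.
Step 2: send(7) -> val=7, acc = 5 + 7*2 = 19, yield 19.
Step 3: send(5) -> val=5, acc = 19 + 5*2 = 29, yield 29.
Step 4: send(9) -> val=9, acc = 29 + 9*2 = 47, yield 47.
Therefore out = 47.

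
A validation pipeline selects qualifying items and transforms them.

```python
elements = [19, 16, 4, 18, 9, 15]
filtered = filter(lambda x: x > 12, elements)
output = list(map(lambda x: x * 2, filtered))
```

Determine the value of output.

Step 1: Filter elements for elements > 12:
  19: kept
  16: kept
  4: removed
  18: kept
  9: removed
  15: kept
Step 2: Map x * 2 on filtered [19, 16, 18, 15]:
  19 -> 38
  16 -> 32
  18 -> 36
  15 -> 30
Therefore output = [38, 32, 36, 30].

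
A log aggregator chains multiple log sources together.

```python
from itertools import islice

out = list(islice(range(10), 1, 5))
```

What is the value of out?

Step 1: islice(range(10), 1, 5) takes elements at indices [1, 5).
Step 2: Elements: [1, 2, 3, 4].
Therefore out = [1, 2, 3, 4].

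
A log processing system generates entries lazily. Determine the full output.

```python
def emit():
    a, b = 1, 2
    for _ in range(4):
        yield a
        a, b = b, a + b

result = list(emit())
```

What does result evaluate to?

Step 1: Fibonacci-like sequence starting with a=1, b=2:
  Iteration 1: yield a=1, then a,b = 2,3
  Iteration 2: yield a=2, then a,b = 3,5
  Iteration 3: yield a=3, then a,b = 5,8
  Iteration 4: yield a=5, then a,b = 8,13
Therefore result = [1, 2, 3, 5].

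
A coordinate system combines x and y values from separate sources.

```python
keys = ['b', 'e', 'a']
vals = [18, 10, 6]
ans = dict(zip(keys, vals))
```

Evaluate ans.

Step 1: zip pairs keys with values:
  'b' -> 18
  'e' -> 10
  'a' -> 6
Therefore ans = {'b': 18, 'e': 10, 'a': 6}.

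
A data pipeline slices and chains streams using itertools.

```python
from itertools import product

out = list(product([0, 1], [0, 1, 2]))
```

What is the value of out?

Step 1: product([0, 1], [0, 1, 2]) gives all pairs:
  (0, 0)
  (0, 1)
  (0, 2)
  (1, 0)
  (1, 1)
  (1, 2)
Therefore out = [(0, 0), (0, 1), (0, 2), (1, 0), (1, 1), (1, 2)].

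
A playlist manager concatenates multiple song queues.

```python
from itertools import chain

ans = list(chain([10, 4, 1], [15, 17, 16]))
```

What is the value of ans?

Step 1: chain() concatenates iterables: [10, 4, 1] + [15, 17, 16].
Therefore ans = [10, 4, 1, 15, 17, 16].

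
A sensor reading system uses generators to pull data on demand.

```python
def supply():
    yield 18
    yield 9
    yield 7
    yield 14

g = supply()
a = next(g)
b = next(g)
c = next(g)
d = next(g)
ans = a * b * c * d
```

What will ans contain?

Step 1: Create generator and consume all values:
  a = next(g) = 18
  b = next(g) = 9
  c = next(g) = 7
  d = next(g) = 14
Step 2: ans = 18 * 9 * 7 * 14 = 15876.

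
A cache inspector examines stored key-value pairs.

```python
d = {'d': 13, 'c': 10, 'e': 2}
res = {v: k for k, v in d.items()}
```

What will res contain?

Step 1: Invert dict (swap keys and values):
  'd': 13 -> 13: 'd'
  'c': 10 -> 10: 'c'
  'e': 2 -> 2: 'e'
Therefore res = {13: 'd', 10: 'c', 2: 'e'}.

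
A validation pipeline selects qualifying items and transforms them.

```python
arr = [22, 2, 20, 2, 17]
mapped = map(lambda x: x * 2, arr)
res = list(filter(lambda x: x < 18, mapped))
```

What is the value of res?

Step 1: Map x * 2:
  22 -> 44
  2 -> 4
  20 -> 40
  2 -> 4
  17 -> 34
Step 2: Filter for < 18:
  44: removed
  4: kept
  40: removed
  4: kept
  34: removed
Therefore res = [4, 4].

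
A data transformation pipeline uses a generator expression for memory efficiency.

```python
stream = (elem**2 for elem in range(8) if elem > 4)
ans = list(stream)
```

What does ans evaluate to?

Step 1: For range(8), keep elem > 4, then square:
  elem=0: 0 <= 4, excluded
  elem=1: 1 <= 4, excluded
  elem=2: 2 <= 4, excluded
  elem=3: 3 <= 4, excluded
  elem=4: 4 <= 4, excluded
  elem=5: 5 > 4, yield 5**2 = 25
  elem=6: 6 > 4, yield 6**2 = 36
  elem=7: 7 > 4, yield 7**2 = 49
Therefore ans = [25, 36, 49].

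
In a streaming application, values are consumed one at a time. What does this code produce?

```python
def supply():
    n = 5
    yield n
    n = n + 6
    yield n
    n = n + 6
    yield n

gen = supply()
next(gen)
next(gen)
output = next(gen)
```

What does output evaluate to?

Step 1: Trace through generator execution:
  Yield 1: n starts at 5, yield 5
  Yield 2: n = 5 + 6 = 11, yield 11
  Yield 3: n = 11 + 6 = 17, yield 17
Step 2: First next() gets 5, second next() gets the second value, third next() yields 17.
Therefore output = 17.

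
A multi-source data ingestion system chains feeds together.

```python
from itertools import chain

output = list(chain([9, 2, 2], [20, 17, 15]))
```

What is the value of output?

Step 1: chain() concatenates iterables: [9, 2, 2] + [20, 17, 15].
Therefore output = [9, 2, 2, 20, 17, 15].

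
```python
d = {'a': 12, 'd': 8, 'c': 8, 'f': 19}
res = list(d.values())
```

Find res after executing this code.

Step 1: d.values() returns the dictionary values in insertion order.
Therefore res = [12, 8, 8, 19].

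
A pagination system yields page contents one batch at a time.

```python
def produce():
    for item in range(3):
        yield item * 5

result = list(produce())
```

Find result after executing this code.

Step 1: For each item in range(3), yield item * 5:
  item=0: yield 0 * 5 = 0
  item=1: yield 1 * 5 = 5
  item=2: yield 2 * 5 = 10
Therefore result = [0, 5, 10].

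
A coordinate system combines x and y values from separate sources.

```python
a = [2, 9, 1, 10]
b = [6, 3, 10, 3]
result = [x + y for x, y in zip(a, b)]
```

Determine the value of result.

Step 1: Add corresponding elements:
  2 + 6 = 8
  9 + 3 = 12
  1 + 10 = 11
  10 + 3 = 13
Therefore result = [8, 12, 11, 13].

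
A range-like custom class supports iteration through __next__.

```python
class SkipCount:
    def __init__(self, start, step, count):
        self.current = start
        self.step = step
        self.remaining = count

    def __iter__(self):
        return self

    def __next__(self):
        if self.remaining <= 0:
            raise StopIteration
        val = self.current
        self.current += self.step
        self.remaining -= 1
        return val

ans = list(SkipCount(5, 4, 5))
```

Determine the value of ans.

Step 1: SkipCount starts at 5, increments by 4, for 5 steps:
  Yield 5, then current += 4
  Yield 9, then current += 4
  Yield 13, then current += 4
  Yield 17, then current += 4
  Yield 21, then current += 4
Therefore ans = [5, 9, 13, 17, 21].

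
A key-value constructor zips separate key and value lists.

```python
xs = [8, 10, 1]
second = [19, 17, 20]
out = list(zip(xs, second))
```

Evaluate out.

Step 1: zip pairs elements at same index:
  Index 0: (8, 19)
  Index 1: (10, 17)
  Index 2: (1, 20)
Therefore out = [(8, 19), (10, 17), (1, 20)].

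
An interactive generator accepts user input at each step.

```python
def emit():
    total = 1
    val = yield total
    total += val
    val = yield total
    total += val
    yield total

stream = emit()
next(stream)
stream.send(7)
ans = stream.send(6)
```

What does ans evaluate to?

Step 1: next() -> yield total=1.
Step 2: send(7) -> val=7, total = 1+7 = 8, yield 8.
Step 3: send(6) -> val=6, total = 8+6 = 14, yield 14.
Therefore ans = 14.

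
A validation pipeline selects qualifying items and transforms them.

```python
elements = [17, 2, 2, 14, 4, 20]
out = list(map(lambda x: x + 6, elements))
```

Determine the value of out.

Step 1: Apply lambda x: x + 6 to each element:
  17 -> 23
  2 -> 8
  2 -> 8
  14 -> 20
  4 -> 10
  20 -> 26
Therefore out = [23, 8, 8, 20, 10, 26].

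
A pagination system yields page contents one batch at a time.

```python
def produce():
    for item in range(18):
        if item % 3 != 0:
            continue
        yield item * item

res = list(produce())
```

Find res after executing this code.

Step 1: Only yield item**2 when item is divisible by 3:
  item=0: 0 % 3 == 0, yield 0**2 = 0
  item=3: 3 % 3 == 0, yield 3**2 = 9
  item=6: 6 % 3 == 0, yield 6**2 = 36
  item=9: 9 % 3 == 0, yield 9**2 = 81
  item=12: 12 % 3 == 0, yield 12**2 = 144
  item=15: 15 % 3 == 0, yield 15**2 = 225
Therefore res = [0, 9, 36, 81, 144, 225].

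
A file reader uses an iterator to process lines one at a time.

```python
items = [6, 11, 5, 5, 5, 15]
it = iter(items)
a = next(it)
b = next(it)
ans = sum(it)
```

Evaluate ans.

Step 1: Create iterator over [6, 11, 5, 5, 5, 15].
Step 2: a = next() = 6, b = next() = 11.
Step 3: sum() of remaining [5, 5, 5, 15] = 30.
Therefore ans = 30.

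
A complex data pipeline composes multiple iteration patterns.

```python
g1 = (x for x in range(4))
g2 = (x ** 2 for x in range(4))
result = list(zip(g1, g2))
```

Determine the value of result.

Step 1: g1 produces [0, 1, 2, 3].
Step 2: g2 produces [0, 1, 4, 9].
Step 3: zip pairs them: [(0, 0), (1, 1), (2, 4), (3, 9)].
Therefore result = [(0, 0), (1, 1), (2, 4), (3, 9)].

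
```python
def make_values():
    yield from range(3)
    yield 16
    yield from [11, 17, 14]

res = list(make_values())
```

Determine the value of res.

Step 1: Trace yields in order:
  yield 0
  yield 1
  yield 2
  yield 16
  yield 11
  yield 17
  yield 14
Therefore res = [0, 1, 2, 16, 11, 17, 14].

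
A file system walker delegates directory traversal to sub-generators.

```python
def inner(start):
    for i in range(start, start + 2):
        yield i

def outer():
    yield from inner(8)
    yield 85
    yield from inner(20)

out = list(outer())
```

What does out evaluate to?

Step 1: outer() delegates to inner(8):
  yield 8
  yield 9
Step 2: yield 85
Step 3: Delegates to inner(20):
  yield 20
  yield 21
Therefore out = [8, 9, 85, 20, 21].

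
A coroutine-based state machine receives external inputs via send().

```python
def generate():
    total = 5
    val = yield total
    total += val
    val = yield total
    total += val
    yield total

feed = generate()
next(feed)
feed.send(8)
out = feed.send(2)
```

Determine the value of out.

Step 1: next() -> yield total=5.
Step 2: send(8) -> val=8, total = 5+8 = 13, yield 13.
Step 3: send(2) -> val=2, total = 13+2 = 15, yield 15.
Therefore out = 15.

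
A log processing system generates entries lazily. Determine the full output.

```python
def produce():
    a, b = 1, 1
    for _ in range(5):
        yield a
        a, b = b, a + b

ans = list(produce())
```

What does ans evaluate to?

Step 1: Fibonacci-like sequence starting with a=1, b=1:
  Iteration 1: yield a=1, then a,b = 1,2
  Iteration 2: yield a=1, then a,b = 2,3
  Iteration 3: yield a=2, then a,b = 3,5
  Iteration 4: yield a=3, then a,b = 5,8
  Iteration 5: yield a=5, then a,b = 8,13
Therefore ans = [1, 1, 2, 3, 5].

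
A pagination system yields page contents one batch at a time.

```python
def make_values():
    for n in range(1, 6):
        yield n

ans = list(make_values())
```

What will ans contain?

Step 1: The generator yields each value from range(1, 6).
Step 2: list() consumes all yields: [1, 2, 3, 4, 5].
Therefore ans = [1, 2, 3, 4, 5].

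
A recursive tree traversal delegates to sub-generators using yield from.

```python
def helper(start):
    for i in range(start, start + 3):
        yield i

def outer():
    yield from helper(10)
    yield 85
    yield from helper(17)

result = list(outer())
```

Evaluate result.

Step 1: outer() delegates to helper(10):
  yield 10
  yield 11
  yield 12
Step 2: yield 85
Step 3: Delegates to helper(17):
  yield 17
  yield 18
  yield 19
Therefore result = [10, 11, 12, 85, 17, 18, 19].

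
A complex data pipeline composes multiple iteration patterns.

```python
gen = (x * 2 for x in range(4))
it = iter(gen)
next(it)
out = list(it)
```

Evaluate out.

Step 1: Generator produces [0, 2, 4, 6].
Step 2: next(it) consumes first element (0).
Step 3: list(it) collects remaining: [2, 4, 6].
Therefore out = [2, 4, 6].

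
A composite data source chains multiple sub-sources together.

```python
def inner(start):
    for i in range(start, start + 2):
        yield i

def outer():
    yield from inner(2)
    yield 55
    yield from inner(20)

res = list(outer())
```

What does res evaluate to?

Step 1: outer() delegates to inner(2):
  yield 2
  yield 3
Step 2: yield 55
Step 3: Delegates to inner(20):
  yield 20
  yield 21
Therefore res = [2, 3, 55, 20, 21].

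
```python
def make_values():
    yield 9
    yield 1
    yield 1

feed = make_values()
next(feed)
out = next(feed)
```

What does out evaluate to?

Step 1: make_values() creates a generator.
Step 2: next(feed) yields 9 (consumed and discarded).
Step 3: next(feed) yields 1, assigned to out.
Therefore out = 1.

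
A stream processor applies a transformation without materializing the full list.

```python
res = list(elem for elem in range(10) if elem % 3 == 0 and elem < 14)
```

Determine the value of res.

Step 1: Filter range(10) where elem % 3 == 0 and elem < 14:
  elem=0: both conditions met, included
  elem=1: excluded (1 % 3 != 0)
  elem=2: excluded (2 % 3 != 0)
  elem=3: both conditions met, included
  elem=4: excluded (4 % 3 != 0)
  elem=5: excluded (5 % 3 != 0)
  elem=6: both conditions met, included
  elem=7: excluded (7 % 3 != 0)
  elem=8: excluded (8 % 3 != 0)
  elem=9: both conditions met, included
Therefore res = [0, 3, 6, 9].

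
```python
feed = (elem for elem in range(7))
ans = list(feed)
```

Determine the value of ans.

Step 1: Generator expression iterates range(7): [0, 1, 2, 3, 4, 5, 6].
Step 2: list() collects all values.
Therefore ans = [0, 1, 2, 3, 4, 5, 6].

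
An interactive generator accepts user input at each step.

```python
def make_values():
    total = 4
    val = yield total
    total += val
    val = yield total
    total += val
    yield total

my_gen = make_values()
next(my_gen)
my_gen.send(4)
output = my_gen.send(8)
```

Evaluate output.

Step 1: next() -> yield total=4.
Step 2: send(4) -> val=4, total = 4+4 = 8, yield 8.
Step 3: send(8) -> val=8, total = 8+8 = 16, yield 16.
Therefore output = 16.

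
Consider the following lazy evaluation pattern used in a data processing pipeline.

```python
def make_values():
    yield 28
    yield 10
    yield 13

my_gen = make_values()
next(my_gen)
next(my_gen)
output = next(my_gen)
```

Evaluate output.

Step 1: make_values() creates a generator.
Step 2: next(my_gen) yields 28 (consumed and discarded).
Step 3: next(my_gen) yields 10 (consumed and discarded).
Step 4: next(my_gen) yields 13, assigned to output.
Therefore output = 13.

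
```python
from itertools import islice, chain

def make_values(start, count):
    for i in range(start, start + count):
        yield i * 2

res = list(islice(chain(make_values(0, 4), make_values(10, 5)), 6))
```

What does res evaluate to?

Step 1: make_values(0, 4) yields [0, 2, 4, 6].
Step 2: make_values(10, 5) yields [20, 22, 24, 26, 28].
Step 3: chain concatenates: [0, 2, 4, 6, 20, 22, 24, 26, 28].
Step 4: islice takes first 6: [0, 2, 4, 6, 20, 22].
Therefore res = [0, 2, 4, 6, 20, 22].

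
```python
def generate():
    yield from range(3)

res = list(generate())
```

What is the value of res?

Step 1: yield from delegates to the iterable, yielding each element.
Step 2: Collected values: [0, 1, 2].
Therefore res = [0, 1, 2].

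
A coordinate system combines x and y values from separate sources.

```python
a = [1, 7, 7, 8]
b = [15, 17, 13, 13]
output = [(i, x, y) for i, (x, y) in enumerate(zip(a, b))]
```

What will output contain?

Step 1: enumerate(zip(a, b)) gives index with paired elements:
  i=0: (1, 15)
  i=1: (7, 17)
  i=2: (7, 13)
  i=3: (8, 13)
Therefore output = [(0, 1, 15), (1, 7, 17), (2, 7, 13), (3, 8, 13)].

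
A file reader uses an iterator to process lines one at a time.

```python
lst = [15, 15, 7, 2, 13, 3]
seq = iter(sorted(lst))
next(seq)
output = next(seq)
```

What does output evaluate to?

Step 1: sorted([15, 15, 7, 2, 13, 3]) = [2, 3, 7, 13, 15, 15].
Step 2: Create iterator and skip 1 elements.
Step 3: next() returns 3.
Therefore output = 3.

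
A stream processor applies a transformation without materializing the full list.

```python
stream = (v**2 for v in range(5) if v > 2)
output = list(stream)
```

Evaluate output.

Step 1: For range(5), keep v > 2, then square:
  v=0: 0 <= 2, excluded
  v=1: 1 <= 2, excluded
  v=2: 2 <= 2, excluded
  v=3: 3 > 2, yield 3**2 = 9
  v=4: 4 > 2, yield 4**2 = 16
Therefore output = [9, 16].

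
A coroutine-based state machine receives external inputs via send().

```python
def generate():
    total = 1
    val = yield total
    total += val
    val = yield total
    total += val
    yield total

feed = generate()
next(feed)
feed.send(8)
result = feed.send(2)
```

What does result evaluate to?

Step 1: next() -> yield total=1.
Step 2: send(8) -> val=8, total = 1+8 = 9, yield 9.
Step 3: send(2) -> val=2, total = 9+2 = 11, yield 11.
Therefore result = 11.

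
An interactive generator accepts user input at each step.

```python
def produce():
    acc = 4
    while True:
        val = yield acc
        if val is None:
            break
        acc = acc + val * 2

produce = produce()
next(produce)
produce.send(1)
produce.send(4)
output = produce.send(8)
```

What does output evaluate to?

Step 1: next() -> yield acc=4.
Step 2: send(1) -> val=1, acc = 4 + 1*2 = 6, yield 6.
Step 3: send(4) -> val=4, acc = 6 + 4*2 = 14, yield 14.
Step 4: send(8) -> val=8, acc = 14 + 8*2 = 30, yield 30.
Therefore output = 30.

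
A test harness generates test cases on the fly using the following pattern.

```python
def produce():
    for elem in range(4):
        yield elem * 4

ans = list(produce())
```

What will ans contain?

Step 1: For each elem in range(4), yield elem * 4:
  elem=0: yield 0 * 4 = 0
  elem=1: yield 1 * 4 = 4
  elem=2: yield 2 * 4 = 8
  elem=3: yield 3 * 4 = 12
Therefore ans = [0, 4, 8, 12].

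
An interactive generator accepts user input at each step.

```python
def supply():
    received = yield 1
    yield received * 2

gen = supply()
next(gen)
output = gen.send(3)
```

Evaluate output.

Step 1: next(gen) advances to first yield, producing 1.
Step 2: send(3) resumes, received = 3.
Step 3: yield received * 2 = 3 * 2 = 6.
Therefore output = 6.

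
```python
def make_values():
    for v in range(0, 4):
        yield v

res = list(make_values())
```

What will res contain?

Step 1: The generator yields each value from range(0, 4).
Step 2: list() consumes all yields: [0, 1, 2, 3].
Therefore res = [0, 1, 2, 3].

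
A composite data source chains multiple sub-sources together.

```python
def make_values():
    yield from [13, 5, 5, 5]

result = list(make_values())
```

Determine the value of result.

Step 1: yield from delegates to the iterable, yielding each element.
Step 2: Collected values: [13, 5, 5, 5].
Therefore result = [13, 5, 5, 5].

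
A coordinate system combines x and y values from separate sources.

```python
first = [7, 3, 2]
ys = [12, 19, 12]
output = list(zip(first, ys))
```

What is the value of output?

Step 1: zip pairs elements at same index:
  Index 0: (7, 12)
  Index 1: (3, 19)
  Index 2: (2, 12)
Therefore output = [(7, 12), (3, 19), (2, 12)].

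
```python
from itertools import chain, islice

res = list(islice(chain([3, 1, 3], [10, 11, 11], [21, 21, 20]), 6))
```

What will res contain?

Step 1: chain([3, 1, 3], [10, 11, 11], [21, 21, 20]) = [3, 1, 3, 10, 11, 11, 21, 21, 20].
Step 2: islice takes first 6 elements: [3, 1, 3, 10, 11, 11].
Therefore res = [3, 1, 3, 10, 11, 11].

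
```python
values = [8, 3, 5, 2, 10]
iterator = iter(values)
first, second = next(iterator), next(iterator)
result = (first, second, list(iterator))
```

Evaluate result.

Step 1: Create iterator over [8, 3, 5, 2, 10].
Step 2: first = 8, second = 3.
Step 3: Remaining elements: [5, 2, 10].
Therefore result = (8, 3, [5, 2, 10]).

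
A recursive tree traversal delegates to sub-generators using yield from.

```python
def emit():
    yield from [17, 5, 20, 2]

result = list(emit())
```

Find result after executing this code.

Step 1: yield from delegates to the iterable, yielding each element.
Step 2: Collected values: [17, 5, 20, 2].
Therefore result = [17, 5, 20, 2].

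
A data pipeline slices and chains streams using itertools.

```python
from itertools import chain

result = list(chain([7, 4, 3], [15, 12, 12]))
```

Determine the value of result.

Step 1: chain() concatenates iterables: [7, 4, 3] + [15, 12, 12].
Therefore result = [7, 4, 3, 15, 12, 12].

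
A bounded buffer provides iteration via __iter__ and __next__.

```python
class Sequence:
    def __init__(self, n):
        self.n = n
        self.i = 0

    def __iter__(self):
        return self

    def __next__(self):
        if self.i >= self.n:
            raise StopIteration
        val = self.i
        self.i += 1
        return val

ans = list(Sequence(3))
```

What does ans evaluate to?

Step 1: Sequence(3) creates an iterator counting 0 to 2.
Step 2: list() consumes all values: [0, 1, 2].
Therefore ans = [0, 1, 2].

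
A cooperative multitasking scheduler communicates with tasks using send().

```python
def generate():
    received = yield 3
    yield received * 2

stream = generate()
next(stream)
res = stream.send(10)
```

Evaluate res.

Step 1: next(stream) advances to first yield, producing 3.
Step 2: send(10) resumes, received = 10.
Step 3: yield received * 2 = 10 * 2 = 20.
Therefore res = 20.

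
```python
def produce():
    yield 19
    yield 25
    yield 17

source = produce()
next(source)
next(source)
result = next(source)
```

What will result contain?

Step 1: produce() creates a generator.
Step 2: next(source) yields 19 (consumed and discarded).
Step 3: next(source) yields 25 (consumed and discarded).
Step 4: next(source) yields 17, assigned to result.
Therefore result = 17.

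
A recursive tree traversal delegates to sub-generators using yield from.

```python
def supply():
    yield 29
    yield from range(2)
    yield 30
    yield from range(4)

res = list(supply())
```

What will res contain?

Step 1: Trace yields in order:
  yield 29
  yield 0
  yield 1
  yield 30
  yield 0
  yield 1
  yield 2
  yield 3
Therefore res = [29, 0, 1, 30, 0, 1, 2, 3].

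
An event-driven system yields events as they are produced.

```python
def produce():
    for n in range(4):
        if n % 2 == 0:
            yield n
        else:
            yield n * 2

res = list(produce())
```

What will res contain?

Step 1: For each n in range(4), yield n if even, else n*2:
  n=0 (even): yield 0
  n=1 (odd): yield 1*2 = 2
  n=2 (even): yield 2
  n=3 (odd): yield 3*2 = 6
Therefore res = [0, 2, 2, 6].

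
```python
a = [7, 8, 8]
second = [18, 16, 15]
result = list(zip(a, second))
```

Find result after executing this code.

Step 1: zip pairs elements at same index:
  Index 0: (7, 18)
  Index 1: (8, 16)
  Index 2: (8, 15)
Therefore result = [(7, 18), (8, 16), (8, 15)].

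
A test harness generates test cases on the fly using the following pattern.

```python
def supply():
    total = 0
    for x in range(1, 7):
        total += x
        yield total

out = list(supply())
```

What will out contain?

Step 1: Generator accumulates running sum:
  x=1: total = 1, yield 1
  x=2: total = 3, yield 3
  x=3: total = 6, yield 6
  x=4: total = 10, yield 10
  x=5: total = 15, yield 15
  x=6: total = 21, yield 21
Therefore out = [1, 3, 6, 10, 15, 21].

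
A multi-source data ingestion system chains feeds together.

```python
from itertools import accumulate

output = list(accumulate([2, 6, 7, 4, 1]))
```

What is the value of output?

Step 1: accumulate computes running sums:
  + 2 = 2
  + 6 = 8
  + 7 = 15
  + 4 = 19
  + 1 = 20
Therefore output = [2, 8, 15, 19, 20].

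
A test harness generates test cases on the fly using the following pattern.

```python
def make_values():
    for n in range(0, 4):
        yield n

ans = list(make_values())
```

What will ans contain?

Step 1: The generator yields each value from range(0, 4).
Step 2: list() consumes all yields: [0, 1, 2, 3].
Therefore ans = [0, 1, 2, 3].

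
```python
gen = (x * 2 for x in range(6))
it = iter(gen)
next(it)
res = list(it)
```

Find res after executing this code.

Step 1: Generator produces [0, 2, 4, 6, 8, 10].
Step 2: next(it) consumes first element (0).
Step 3: list(it) collects remaining: [2, 4, 6, 8, 10].
Therefore res = [2, 4, 6, 8, 10].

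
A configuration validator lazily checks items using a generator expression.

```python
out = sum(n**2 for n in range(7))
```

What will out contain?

Step 1: Compute n**2 for each n in range(7):
  n=0: 0**2 = 0
  n=1: 1**2 = 1
  n=2: 2**2 = 4
  n=3: 3**2 = 9
  n=4: 4**2 = 16
  n=5: 5**2 = 25
  n=6: 6**2 = 36
Step 2: sum = 0 + 1 + 4 + 9 + 16 + 25 + 36 = 91.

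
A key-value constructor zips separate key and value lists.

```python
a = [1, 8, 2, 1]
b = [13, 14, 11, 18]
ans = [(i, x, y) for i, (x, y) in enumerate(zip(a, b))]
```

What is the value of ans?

Step 1: enumerate(zip(a, b)) gives index with paired elements:
  i=0: (1, 13)
  i=1: (8, 14)
  i=2: (2, 11)
  i=3: (1, 18)
Therefore ans = [(0, 1, 13), (1, 8, 14), (2, 2, 11), (3, 1, 18)].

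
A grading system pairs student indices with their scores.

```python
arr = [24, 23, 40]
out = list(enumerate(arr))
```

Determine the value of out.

Step 1: enumerate pairs each element with its index:
  (0, 24)
  (1, 23)
  (2, 40)
Therefore out = [(0, 24), (1, 23), (2, 40)].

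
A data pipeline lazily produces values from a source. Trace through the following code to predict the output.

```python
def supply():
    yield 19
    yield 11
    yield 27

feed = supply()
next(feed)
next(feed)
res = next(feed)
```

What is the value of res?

Step 1: supply() creates a generator.
Step 2: next(feed) yields 19 (consumed and discarded).
Step 3: next(feed) yields 11 (consumed and discarded).
Step 4: next(feed) yields 27, assigned to res.
Therefore res = 27.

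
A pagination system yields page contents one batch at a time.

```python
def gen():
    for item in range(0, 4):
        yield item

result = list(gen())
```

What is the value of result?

Step 1: The generator yields each value from range(0, 4).
Step 2: list() consumes all yields: [0, 1, 2, 3].
Therefore result = [0, 1, 2, 3].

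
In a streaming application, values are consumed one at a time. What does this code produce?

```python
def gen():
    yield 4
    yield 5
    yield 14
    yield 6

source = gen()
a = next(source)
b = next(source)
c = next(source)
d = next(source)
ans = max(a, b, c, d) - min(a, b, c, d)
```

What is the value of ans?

Step 1: Create generator and consume all values:
  a = next(source) = 4
  b = next(source) = 5
  c = next(source) = 14
  d = next(source) = 6
Step 2: max = 14, min = 4, ans = 14 - 4 = 10.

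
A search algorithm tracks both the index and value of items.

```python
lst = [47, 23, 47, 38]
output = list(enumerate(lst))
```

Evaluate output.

Step 1: enumerate pairs each element with its index:
  (0, 47)
  (1, 23)
  (2, 47)
  (3, 38)
Therefore output = [(0, 47), (1, 23), (2, 47), (3, 38)].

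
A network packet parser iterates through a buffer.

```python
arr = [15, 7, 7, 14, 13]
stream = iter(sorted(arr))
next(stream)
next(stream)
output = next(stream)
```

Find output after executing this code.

Step 1: sorted([15, 7, 7, 14, 13]) = [7, 7, 13, 14, 15].
Step 2: Create iterator and skip 2 elements.
Step 3: next() returns 13.
Therefore output = 13.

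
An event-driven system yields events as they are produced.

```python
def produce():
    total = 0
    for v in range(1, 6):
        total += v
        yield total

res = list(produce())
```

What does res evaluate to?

Step 1: Generator accumulates running sum:
  v=1: total = 1, yield 1
  v=2: total = 3, yield 3
  v=3: total = 6, yield 6
  v=4: total = 10, yield 10
  v=5: total = 15, yield 15
Therefore res = [1, 3, 6, 10, 15].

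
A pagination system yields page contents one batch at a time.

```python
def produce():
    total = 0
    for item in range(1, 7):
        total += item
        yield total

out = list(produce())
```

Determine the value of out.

Step 1: Generator accumulates running sum:
  item=1: total = 1, yield 1
  item=2: total = 3, yield 3
  item=3: total = 6, yield 6
  item=4: total = 10, yield 10
  item=5: total = 15, yield 15
  item=6: total = 21, yield 21
Therefore out = [1, 3, 6, 10, 15, 21].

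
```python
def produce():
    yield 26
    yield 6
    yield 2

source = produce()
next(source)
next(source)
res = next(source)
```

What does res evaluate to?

Step 1: produce() creates a generator.
Step 2: next(source) yields 26 (consumed and discarded).
Step 3: next(source) yields 6 (consumed and discarded).
Step 4: next(source) yields 2, assigned to res.
Therefore res = 2.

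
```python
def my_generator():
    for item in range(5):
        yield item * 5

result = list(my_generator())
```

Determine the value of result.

Step 1: For each item in range(5), yield item * 5:
  item=0: yield 0 * 5 = 0
  item=1: yield 1 * 5 = 5
  item=2: yield 2 * 5 = 10
  item=3: yield 3 * 5 = 15
  item=4: yield 4 * 5 = 20
Therefore result = [0, 5, 10, 15, 20].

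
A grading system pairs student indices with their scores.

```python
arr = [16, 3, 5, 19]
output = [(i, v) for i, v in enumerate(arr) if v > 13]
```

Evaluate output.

Step 1: Filter enumerate([16, 3, 5, 19]) keeping v > 13:
  (0, 16): 16 > 13, included
  (1, 3): 3 <= 13, excluded
  (2, 5): 5 <= 13, excluded
  (3, 19): 19 > 13, included
Therefore output = [(0, 16), (3, 19)].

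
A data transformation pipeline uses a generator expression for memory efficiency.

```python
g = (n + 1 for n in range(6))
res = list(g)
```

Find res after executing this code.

Step 1: For each n in range(6), compute n+1:
  n=0: 0+1 = 1
  n=1: 1+1 = 2
  n=2: 2+1 = 3
  n=3: 3+1 = 4
  n=4: 4+1 = 5
  n=5: 5+1 = 6
Therefore res = [1, 2, 3, 4, 5, 6].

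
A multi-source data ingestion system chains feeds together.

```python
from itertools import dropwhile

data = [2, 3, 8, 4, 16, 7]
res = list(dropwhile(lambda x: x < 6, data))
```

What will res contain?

Step 1: dropwhile drops elements while < 6:
  2 < 6: dropped
  3 < 6: dropped
  8: kept (dropping stopped)
Step 2: Remaining elements kept regardless of condition.
Therefore res = [8, 4, 16, 7].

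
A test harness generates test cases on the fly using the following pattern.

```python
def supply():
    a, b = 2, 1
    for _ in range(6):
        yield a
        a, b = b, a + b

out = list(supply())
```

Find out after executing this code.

Step 1: Fibonacci-like sequence starting with a=2, b=1:
  Iteration 1: yield a=2, then a,b = 1,3
  Iteration 2: yield a=1, then a,b = 3,4
  Iteration 3: yield a=3, then a,b = 4,7
  Iteration 4: yield a=4, then a,b = 7,11
  Iteration 5: yield a=7, then a,b = 11,18
  Iteration 6: yield a=11, then a,b = 18,29
Therefore out = [2, 1, 3, 4, 7, 11].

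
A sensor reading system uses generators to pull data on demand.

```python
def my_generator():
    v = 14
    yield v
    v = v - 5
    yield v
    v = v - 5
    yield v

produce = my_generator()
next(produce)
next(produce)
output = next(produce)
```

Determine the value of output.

Step 1: Trace through generator execution:
  Yield 1: v starts at 14, yield 14
  Yield 2: v = 14 - 5 = 9, yield 9
  Yield 3: v = 9 - 5 = 4, yield 4
Step 2: First next() gets 14, second next() gets the second value, third next() yields 4.
Therefore output = 4.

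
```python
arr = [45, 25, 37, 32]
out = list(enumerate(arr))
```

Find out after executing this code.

Step 1: enumerate pairs each element with its index:
  (0, 45)
  (1, 25)
  (2, 37)
  (3, 32)
Therefore out = [(0, 45), (1, 25), (2, 37), (3, 32)].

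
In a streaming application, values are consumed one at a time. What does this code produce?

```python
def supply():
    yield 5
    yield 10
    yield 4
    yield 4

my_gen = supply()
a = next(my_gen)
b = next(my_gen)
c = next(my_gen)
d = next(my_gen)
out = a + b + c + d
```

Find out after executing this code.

Step 1: Create generator and consume all values:
  a = next(my_gen) = 5
  b = next(my_gen) = 10
  c = next(my_gen) = 4
  d = next(my_gen) = 4
Step 2: out = 5 + 10 + 4 + 4 = 23.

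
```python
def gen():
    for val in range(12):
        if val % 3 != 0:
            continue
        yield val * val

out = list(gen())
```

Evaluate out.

Step 1: Only yield val**2 when val is divisible by 3:
  val=0: 0 % 3 == 0, yield 0**2 = 0
  val=3: 3 % 3 == 0, yield 3**2 = 9
  val=6: 6 % 3 == 0, yield 6**2 = 36
  val=9: 9 % 3 == 0, yield 9**2 = 81
Therefore out = [0, 9, 36, 81].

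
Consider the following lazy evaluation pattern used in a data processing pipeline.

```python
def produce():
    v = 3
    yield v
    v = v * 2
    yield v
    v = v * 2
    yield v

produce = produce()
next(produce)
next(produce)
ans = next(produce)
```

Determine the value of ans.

Step 1: Trace through generator execution:
  Yield 1: v starts at 3, yield 3
  Yield 2: v = 3 * 2 = 6, yield 6
  Yield 3: v = 6 * 2 = 12, yield 12
Step 2: First next() gets 3, second next() gets the second value, third next() yields 12.
Therefore ans = 12.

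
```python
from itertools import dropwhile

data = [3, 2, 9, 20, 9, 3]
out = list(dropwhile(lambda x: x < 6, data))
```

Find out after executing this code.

Step 1: dropwhile drops elements while < 6:
  3 < 6: dropped
  2 < 6: dropped
  9: kept (dropping stopped)
Step 2: Remaining elements kept regardless of condition.
Therefore out = [9, 20, 9, 3].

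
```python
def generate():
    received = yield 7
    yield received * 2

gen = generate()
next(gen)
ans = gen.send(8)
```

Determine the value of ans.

Step 1: next(gen) advances to first yield, producing 7.
Step 2: send(8) resumes, received = 8.
Step 3: yield received * 2 = 8 * 2 = 16.
Therefore ans = 16.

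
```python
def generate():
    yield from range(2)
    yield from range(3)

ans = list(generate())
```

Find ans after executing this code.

Step 1: Trace yields in order:
  yield 0
  yield 1
  yield 0
  yield 1
  yield 2
Therefore ans = [0, 1, 0, 1, 2].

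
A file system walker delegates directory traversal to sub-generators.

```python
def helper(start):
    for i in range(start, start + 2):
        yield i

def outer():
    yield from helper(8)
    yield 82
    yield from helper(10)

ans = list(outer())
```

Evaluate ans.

Step 1: outer() delegates to helper(8):
  yield 8
  yield 9
Step 2: yield 82
Step 3: Delegates to helper(10):
  yield 10
  yield 11
Therefore ans = [8, 9, 82, 10, 11].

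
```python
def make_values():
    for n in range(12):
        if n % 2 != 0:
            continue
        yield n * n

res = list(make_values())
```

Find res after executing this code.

Step 1: Only yield n**2 when n is divisible by 2:
  n=0: 0 % 2 == 0, yield 0**2 = 0
  n=2: 2 % 2 == 0, yield 2**2 = 4
  n=4: 4 % 2 == 0, yield 4**2 = 16
  n=6: 6 % 2 == 0, yield 6**2 = 36
  n=8: 8 % 2 == 0, yield 8**2 = 64
  n=10: 10 % 2 == 0, yield 10**2 = 100
Therefore res = [0, 4, 16, 36, 64, 100].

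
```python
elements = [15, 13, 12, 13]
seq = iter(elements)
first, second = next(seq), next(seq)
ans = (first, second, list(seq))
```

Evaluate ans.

Step 1: Create iterator over [15, 13, 12, 13].
Step 2: first = 15, second = 13.
Step 3: Remaining elements: [12, 13].
Therefore ans = (15, 13, [12, 13]).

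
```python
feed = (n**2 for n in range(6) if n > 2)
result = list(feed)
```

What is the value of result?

Step 1: For range(6), keep n > 2, then square:
  n=0: 0 <= 2, excluded
  n=1: 1 <= 2, excluded
  n=2: 2 <= 2, excluded
  n=3: 3 > 2, yield 3**2 = 9
  n=4: 4 > 2, yield 4**2 = 16
  n=5: 5 > 2, yield 5**2 = 25
Therefore result = [9, 16, 25].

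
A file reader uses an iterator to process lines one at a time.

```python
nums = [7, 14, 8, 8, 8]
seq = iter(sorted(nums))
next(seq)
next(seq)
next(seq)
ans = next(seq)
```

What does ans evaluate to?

Step 1: sorted([7, 14, 8, 8, 8]) = [7, 8, 8, 8, 14].
Step 2: Create iterator and skip 3 elements.
Step 3: next() returns 8.
Therefore ans = 8.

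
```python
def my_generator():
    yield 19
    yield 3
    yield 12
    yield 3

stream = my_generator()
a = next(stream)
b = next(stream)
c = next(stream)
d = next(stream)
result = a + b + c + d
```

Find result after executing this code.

Step 1: Create generator and consume all values:
  a = next(stream) = 19
  b = next(stream) = 3
  c = next(stream) = 12
  d = next(stream) = 3
Step 2: result = 19 + 3 + 12 + 3 = 37.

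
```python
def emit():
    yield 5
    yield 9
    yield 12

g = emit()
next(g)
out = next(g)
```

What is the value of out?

Step 1: emit() creates a generator.
Step 2: next(g) yields 5 (consumed and discarded).
Step 3: next(g) yields 9, assigned to out.
Therefore out = 9.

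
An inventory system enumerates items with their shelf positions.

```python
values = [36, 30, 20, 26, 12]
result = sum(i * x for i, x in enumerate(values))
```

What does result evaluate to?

Step 1: Compute i * x for each (i, x) in enumerate([36, 30, 20, 26, 12]):
  i=0, x=36: 0*36 = 0
  i=1, x=30: 1*30 = 30
  i=2, x=20: 2*20 = 40
  i=3, x=26: 3*26 = 78
  i=4, x=12: 4*12 = 48
Step 2: sum = 0 + 30 + 40 + 78 + 48 = 196.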